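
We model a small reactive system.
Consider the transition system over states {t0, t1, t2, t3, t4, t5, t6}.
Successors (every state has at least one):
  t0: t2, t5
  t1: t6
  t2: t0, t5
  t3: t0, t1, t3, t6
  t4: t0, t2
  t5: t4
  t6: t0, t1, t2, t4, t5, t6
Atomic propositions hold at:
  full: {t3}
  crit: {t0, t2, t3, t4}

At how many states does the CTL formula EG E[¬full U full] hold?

Sat(¬full) = {t0, t1, t2, t4, t5, t6}
E[¬full U full]: least fixpoint, start Z0 = Sat(full) = {t3}, add states in Sat(¬full) with some successor in Z. Already a fixed point.
Sat(E[¬full U full]) = {t3}
EG E[¬full U full]: greatest fixpoint, start Z0 = {t3}, keep only states in Sat with some successor in Z. Already a fixed point.
Sat(EG E[¬full U full]) = {t3}
|Sat(EG E[¬full U full])| = |{t3}| = 1.

1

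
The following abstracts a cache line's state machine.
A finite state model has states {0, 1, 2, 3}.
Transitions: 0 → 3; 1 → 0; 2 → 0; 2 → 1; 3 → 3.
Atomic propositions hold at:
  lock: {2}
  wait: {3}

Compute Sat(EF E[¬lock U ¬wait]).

Sat(¬lock) = {0, 1, 3}
Sat(¬wait) = {0, 1, 2}
E[¬lock U ¬wait]: least fixpoint, start Z0 = Sat(¬wait) = {0, 1, 2}, add states in Sat(¬lock) with some successor in Z. Already a fixed point.
Sat(E[¬lock U ¬wait]) = {0, 1, 2}
EF E[¬lock U ¬wait]: least fixpoint, start Z0 = {0, 1, 2}, add states with some successor in Z. Already a fixed point.
Sat(EF E[¬lock U ¬wait]) = {0, 1, 2}

{0, 1, 2}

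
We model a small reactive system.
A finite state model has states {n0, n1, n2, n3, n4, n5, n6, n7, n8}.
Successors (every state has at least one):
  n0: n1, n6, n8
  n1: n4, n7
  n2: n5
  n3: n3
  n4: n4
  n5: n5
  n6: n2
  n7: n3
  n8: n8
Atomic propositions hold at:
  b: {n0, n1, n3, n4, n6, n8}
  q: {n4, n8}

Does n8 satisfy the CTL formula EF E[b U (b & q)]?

Yes

Sat(b & q) = {n4, n8}
E[b U (b & q)]: least fixpoint, start Z0 = Sat((b & q)) = {n4, n8}, add states in Sat(b) with some successor in Z. Z1 = {n0, n1, n4, n8}; fixed.
Sat(E[b U (b & q)]) = {n0, n1, n4, n8}
EF E[b U (b & q)]: least fixpoint, start Z0 = {n0, n1, n4, n8}, add states with some successor in Z. Already a fixed point.
Sat(EF E[b U (b & q)]) = {n0, n1, n4, n8}
n8 ∈ Sat(EF E[b U (b & q)]) = {n0, n1, n4, n8}, so the formula holds at n8.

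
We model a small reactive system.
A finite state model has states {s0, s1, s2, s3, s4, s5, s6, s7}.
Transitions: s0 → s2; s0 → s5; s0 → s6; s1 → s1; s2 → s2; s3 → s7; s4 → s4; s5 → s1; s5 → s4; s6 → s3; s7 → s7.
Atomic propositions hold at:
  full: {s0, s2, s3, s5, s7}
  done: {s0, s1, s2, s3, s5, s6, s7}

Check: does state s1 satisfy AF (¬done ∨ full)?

Sat(¬done) = {s4}
Sat(¬done ∨ full) = {s0, s2, s3, s4, s5, s7}
AF (¬done ∨ full): least fixpoint, start Z0 = {s0, s2, s3, s4, s5, s7}, add states with every successor in Z. Z1 = {s0, s2, s3, s4, s5, s6, s7}; fixed.
Sat(AF (¬done ∨ full)) = {s0, s2, s3, s4, s5, s6, s7}
s1 ∉ Sat(AF (¬done ∨ full)) = {s0, s2, s3, s4, s5, s6, s7}, so the formula does not hold at s1.

No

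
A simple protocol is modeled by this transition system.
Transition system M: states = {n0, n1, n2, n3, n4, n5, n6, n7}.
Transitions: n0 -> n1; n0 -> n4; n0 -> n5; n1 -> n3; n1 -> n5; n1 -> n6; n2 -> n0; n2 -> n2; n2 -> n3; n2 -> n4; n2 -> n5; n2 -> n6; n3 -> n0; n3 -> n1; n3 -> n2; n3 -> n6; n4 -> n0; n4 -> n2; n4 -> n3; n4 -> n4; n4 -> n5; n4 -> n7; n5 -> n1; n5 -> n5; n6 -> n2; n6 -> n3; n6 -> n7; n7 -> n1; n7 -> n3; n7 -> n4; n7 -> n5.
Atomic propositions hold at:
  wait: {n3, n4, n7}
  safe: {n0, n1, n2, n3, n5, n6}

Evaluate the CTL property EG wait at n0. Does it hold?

EG wait: greatest fixpoint, start Z0 = {n3, n4, n7}, keep only states in Sat with some successor in Z. Z1 = {n4, n7}; fixed.
Sat(EG wait) = {n4, n7}
n0 ∉ Sat(EG wait) = {n4, n7}, so the formula does not hold at n0.

No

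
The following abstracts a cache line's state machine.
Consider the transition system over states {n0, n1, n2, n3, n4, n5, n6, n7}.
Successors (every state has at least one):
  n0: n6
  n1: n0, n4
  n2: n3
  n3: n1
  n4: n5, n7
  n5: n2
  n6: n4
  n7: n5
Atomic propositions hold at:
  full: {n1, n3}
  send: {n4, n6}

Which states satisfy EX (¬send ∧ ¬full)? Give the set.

Sat(¬send) = {n0, n1, n2, n3, n5, n7}
Sat(¬full) = {n0, n2, n4, n5, n6, n7}
Sat(¬send ∧ ¬full) = {n0, n2, n5, n7}
Sat(EX (¬send ∧ ¬full)) = {s : some successor in {n0, n2, n5, n7}} = {n1, n4, n5, n7}

{n1, n4, n5, n7}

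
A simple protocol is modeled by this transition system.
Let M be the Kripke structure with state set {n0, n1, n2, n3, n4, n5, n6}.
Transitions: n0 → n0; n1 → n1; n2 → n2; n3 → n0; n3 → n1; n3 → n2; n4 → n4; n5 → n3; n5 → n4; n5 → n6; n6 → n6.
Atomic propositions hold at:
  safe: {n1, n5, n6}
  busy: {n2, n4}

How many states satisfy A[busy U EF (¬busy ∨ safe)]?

5

Sat(¬busy) = {n0, n1, n3, n5, n6}
Sat(¬busy ∨ safe) = {n0, n1, n3, n5, n6}
EF (¬busy ∨ safe): least fixpoint, start Z0 = {n0, n1, n3, n5, n6}, add states with some successor in Z. Already a fixed point.
Sat(EF (¬busy ∨ safe)) = {n0, n1, n3, n5, n6}
A[busy U EF (¬busy ∨ safe)]: least fixpoint, start Z0 = Sat(EF (¬busy ∨ safe)) = {n0, n1, n3, n5, n6}, add states in Sat(busy) with every successor in Z. Already a fixed point.
Sat(A[busy U EF (¬busy ∨ safe)]) = {n0, n1, n3, n5, n6}
|Sat(A[busy U EF (¬busy ∨ safe)])| = |{n0, n1, n3, n5, n6}| = 5.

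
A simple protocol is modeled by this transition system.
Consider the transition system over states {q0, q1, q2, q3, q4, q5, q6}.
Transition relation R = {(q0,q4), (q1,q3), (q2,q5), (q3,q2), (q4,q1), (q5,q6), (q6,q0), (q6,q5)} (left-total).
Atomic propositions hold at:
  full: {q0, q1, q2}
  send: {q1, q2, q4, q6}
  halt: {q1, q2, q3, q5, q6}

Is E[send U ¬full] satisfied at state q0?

No

Sat(¬full) = {q3, q4, q5, q6}
E[send U ¬full]: least fixpoint, start Z0 = Sat(¬full) = {q3, q4, q5, q6}, add states in Sat(send) with some successor in Z. Z1 = {q1, q2, q3, q4, q5, q6}; fixed.
Sat(E[send U ¬full]) = {q1, q2, q3, q4, q5, q6}
q0 ∉ Sat(E[send U ¬full]) = {q1, q2, q3, q4, q5, q6}, so the formula does not hold at q0.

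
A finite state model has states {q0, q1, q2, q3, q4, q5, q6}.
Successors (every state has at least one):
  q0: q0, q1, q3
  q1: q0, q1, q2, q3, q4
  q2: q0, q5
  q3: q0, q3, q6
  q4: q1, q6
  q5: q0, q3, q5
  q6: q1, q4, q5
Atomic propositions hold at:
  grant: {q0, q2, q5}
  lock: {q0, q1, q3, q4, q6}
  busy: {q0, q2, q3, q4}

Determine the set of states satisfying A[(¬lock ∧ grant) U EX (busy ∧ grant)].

{q0, q1, q2, q3, q5}

Sat(¬lock) = {q2, q5}
Sat(¬lock ∧ grant) = {q2, q5}
Sat(busy ∧ grant) = {q0, q2}
Sat(EX (busy ∧ grant)) = {s : some successor in {q0, q2}} = {q0, q1, q2, q3, q5}
A[(¬lock ∧ grant) U EX (busy ∧ grant)]: least fixpoint, start Z0 = Sat(EX (busy ∧ grant)) = {q0, q1, q2, q3, q5}, add states in Sat(¬lock ∧ grant) with every successor in Z. Already a fixed point.
Sat(A[(¬lock ∧ grant) U EX (busy ∧ grant)]) = {q0, q1, q2, q3, q5}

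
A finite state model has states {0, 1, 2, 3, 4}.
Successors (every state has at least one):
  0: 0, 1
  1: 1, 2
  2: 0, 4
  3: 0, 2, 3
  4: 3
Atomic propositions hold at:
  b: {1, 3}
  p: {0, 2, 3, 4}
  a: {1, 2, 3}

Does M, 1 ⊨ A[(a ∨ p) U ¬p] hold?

Sat(a ∨ p) = {0, 1, 2, 3, 4}
Sat(¬p) = {1}
A[(a ∨ p) U ¬p]: least fixpoint, start Z0 = Sat(¬p) = {1}, add states in Sat(a ∨ p) with every successor in Z. Already a fixed point.
Sat(A[(a ∨ p) U ¬p]) = {1}
1 ∈ Sat(A[(a ∨ p) U ¬p]) = {1}, so the formula holds at 1.

Yes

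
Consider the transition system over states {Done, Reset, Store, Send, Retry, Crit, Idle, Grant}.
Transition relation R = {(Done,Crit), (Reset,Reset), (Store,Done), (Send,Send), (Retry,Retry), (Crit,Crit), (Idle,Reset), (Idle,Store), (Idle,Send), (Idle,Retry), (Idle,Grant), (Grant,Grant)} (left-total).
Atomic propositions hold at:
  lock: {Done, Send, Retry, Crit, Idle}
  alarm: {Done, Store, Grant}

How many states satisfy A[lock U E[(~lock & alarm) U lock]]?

Sat(~lock) = {Reset, Store, Grant}
Sat(~lock & alarm) = {Store, Grant}
E[(~lock & alarm) U lock]: least fixpoint, start Z0 = Sat(lock) = {Done, Send, Retry, Crit, Idle}, add states in Sat(~lock & alarm) with some successor in Z. Z1 = {Done, Store, Send, Retry, Crit, Idle}; fixed.
Sat(E[(~lock & alarm) U lock]) = {Done, Store, Send, Retry, Crit, Idle}
A[lock U E[(~lock & alarm) U lock]]: least fixpoint, start Z0 = Sat(E[(~lock & alarm) U lock]) = {Done, Store, Send, Retry, Crit, Idle}, add states in Sat(lock) with every successor in Z. Already a fixed point.
Sat(A[lock U E[(~lock & alarm) U lock]]) = {Done, Store, Send, Retry, Crit, Idle}
|Sat(A[lock U E[(~lock & alarm) U lock]])| = |{Done, Store, Send, Retry, Crit, Idle}| = 6.

6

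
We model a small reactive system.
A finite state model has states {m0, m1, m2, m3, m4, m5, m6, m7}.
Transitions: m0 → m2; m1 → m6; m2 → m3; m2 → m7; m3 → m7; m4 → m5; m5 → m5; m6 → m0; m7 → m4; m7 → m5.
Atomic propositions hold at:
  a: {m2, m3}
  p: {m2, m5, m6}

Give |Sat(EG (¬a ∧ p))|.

1

Sat(¬a) = {m0, m1, m4, m5, m6, m7}
Sat(¬a ∧ p) = {m5, m6}
EG (¬a ∧ p): greatest fixpoint, start Z0 = {m5, m6}, keep only states in Sat with some successor in Z. Z1 = {m5}; fixed.
Sat(EG (¬a ∧ p)) = {m5}
|Sat(EG (¬a ∧ p))| = |{m5}| = 1.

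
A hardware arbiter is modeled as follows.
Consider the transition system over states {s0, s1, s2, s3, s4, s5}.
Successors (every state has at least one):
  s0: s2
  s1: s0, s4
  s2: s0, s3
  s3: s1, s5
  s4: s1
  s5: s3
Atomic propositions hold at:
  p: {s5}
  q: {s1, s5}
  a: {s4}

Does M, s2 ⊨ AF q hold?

No

AF q: least fixpoint, start Z0 = {s1, s5}, add states with every successor in Z. Z1 = {s1, s3, s4, s5}; fixed.
Sat(AF q) = {s1, s3, s4, s5}
s2 ∉ Sat(AF q) = {s1, s3, s4, s5}, so the formula does not hold at s2.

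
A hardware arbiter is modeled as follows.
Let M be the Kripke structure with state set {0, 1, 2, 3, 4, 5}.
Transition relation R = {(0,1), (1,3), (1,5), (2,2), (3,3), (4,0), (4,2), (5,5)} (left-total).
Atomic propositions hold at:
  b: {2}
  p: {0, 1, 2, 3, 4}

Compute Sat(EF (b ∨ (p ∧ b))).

{2, 4}

Sat(p ∧ b) = {2}
Sat(b ∨ (p ∧ b)) = {2}
EF (b ∨ (p ∧ b)): least fixpoint, start Z0 = {2}, add states with some successor in Z. Z1 = {2, 4}; fixed.
Sat(EF (b ∨ (p ∧ b))) = {2, 4}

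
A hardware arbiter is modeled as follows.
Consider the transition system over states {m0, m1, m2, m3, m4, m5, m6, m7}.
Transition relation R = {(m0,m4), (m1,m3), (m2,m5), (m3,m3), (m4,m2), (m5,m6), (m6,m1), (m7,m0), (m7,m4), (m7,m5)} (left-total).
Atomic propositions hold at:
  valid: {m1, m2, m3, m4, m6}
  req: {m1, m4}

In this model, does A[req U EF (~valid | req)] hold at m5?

Sat(~valid) = {m0, m5, m7}
Sat(~valid | req) = {m0, m1, m4, m5, m7}
EF (~valid | req): least fixpoint, start Z0 = {m0, m1, m4, m5, m7}, add states with some successor in Z. Z1 = {m0, m1, m2, m4, m5, m6, m7}; fixed.
Sat(EF (~valid | req)) = {m0, m1, m2, m4, m5, m6, m7}
A[req U EF (~valid | req)]: least fixpoint, start Z0 = Sat(EF (~valid | req)) = {m0, m1, m2, m4, m5, m6, m7}, add states in Sat(req) with every successor in Z. Already a fixed point.
Sat(A[req U EF (~valid | req)]) = {m0, m1, m2, m4, m5, m6, m7}
m5 ∈ Sat(A[req U EF (~valid | req)]) = {m0, m1, m2, m4, m5, m6, m7}, so the formula holds at m5.

Yes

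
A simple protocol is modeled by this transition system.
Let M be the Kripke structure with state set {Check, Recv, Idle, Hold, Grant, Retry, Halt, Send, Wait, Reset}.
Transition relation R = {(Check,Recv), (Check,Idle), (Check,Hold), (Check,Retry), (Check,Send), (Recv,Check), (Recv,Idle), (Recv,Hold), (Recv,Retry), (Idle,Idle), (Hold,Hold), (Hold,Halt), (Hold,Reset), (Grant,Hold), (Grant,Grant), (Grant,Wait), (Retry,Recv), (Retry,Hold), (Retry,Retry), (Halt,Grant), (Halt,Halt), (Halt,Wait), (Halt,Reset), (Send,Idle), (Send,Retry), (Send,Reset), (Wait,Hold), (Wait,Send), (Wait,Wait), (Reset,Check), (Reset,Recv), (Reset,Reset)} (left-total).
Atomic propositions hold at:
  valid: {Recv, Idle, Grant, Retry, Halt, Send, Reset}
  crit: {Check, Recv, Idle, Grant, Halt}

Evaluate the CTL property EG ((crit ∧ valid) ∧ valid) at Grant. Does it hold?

Sat(crit ∧ valid) = {Recv, Idle, Grant, Halt}
Sat((crit ∧ valid) ∧ valid) = {Recv, Idle, Grant, Halt}
EG ((crit ∧ valid) ∧ valid): greatest fixpoint, start Z0 = {Recv, Idle, Grant, Halt}, keep only states in Sat with some successor in Z. Already a fixed point.
Sat(EG ((crit ∧ valid) ∧ valid)) = {Recv, Idle, Grant, Halt}
Grant ∈ Sat(EG ((crit ∧ valid) ∧ valid)) = {Recv, Idle, Grant, Halt}, so the formula holds at Grant.

Yes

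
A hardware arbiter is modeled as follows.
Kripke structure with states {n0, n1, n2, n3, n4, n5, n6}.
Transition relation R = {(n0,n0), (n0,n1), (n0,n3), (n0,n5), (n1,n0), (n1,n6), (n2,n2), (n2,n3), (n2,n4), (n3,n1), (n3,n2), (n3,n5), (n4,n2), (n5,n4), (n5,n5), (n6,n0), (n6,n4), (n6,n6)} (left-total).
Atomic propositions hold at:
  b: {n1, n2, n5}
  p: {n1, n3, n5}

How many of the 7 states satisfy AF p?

3

AF p: least fixpoint, start Z0 = {n1, n3, n5}, add states with every successor in Z. Already a fixed point.
Sat(AF p) = {n1, n3, n5}
|Sat(AF p)| = |{n1, n3, n5}| = 3.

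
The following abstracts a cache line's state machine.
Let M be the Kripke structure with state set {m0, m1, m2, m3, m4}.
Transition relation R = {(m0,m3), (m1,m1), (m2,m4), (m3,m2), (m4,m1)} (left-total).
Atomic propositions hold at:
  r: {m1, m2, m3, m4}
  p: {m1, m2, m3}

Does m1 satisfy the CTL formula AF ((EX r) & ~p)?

No

Sat(EX r) = {s : some successor in {m1, m2, m3, m4}} = {m0, m1, m2, m3, m4}
Sat(~p) = {m0, m4}
Sat((EX r) & ~p) = {m0, m4}
AF ((EX r) & ~p): least fixpoint, start Z0 = {m0, m4}, add states with every successor in Z. Z1 = {m0, m2, m4}; Z2 = {m0, m2, m3, m4}; fixed.
Sat(AF ((EX r) & ~p)) = {m0, m2, m3, m4}
m1 ∉ Sat(AF ((EX r) & ~p)) = {m0, m2, m3, m4}, so the formula does not hold at m1.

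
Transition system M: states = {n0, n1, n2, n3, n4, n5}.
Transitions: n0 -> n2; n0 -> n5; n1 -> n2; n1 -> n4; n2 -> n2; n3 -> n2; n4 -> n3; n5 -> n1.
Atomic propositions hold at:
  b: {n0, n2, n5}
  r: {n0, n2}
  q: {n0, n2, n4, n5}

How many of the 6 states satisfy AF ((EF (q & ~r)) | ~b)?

Sat(~r) = {n1, n3, n4, n5}
Sat(q & ~r) = {n4, n5}
EF (q & ~r): least fixpoint, start Z0 = {n4, n5}, add states with some successor in Z. Z1 = {n0, n1, n4, n5}; fixed.
Sat(EF (q & ~r)) = {n0, n1, n4, n5}
Sat(~b) = {n1, n3, n4}
Sat((EF (q & ~r)) | ~b) = {n0, n1, n3, n4, n5}
AF ((EF (q & ~r)) | ~b): least fixpoint, start Z0 = {n0, n1, n3, n4, n5}, add states with every successor in Z. Already a fixed point.
Sat(AF ((EF (q & ~r)) | ~b)) = {n0, n1, n3, n4, n5}
|Sat(AF ((EF (q & ~r)) | ~b))| = |{n0, n1, n3, n4, n5}| = 5.

5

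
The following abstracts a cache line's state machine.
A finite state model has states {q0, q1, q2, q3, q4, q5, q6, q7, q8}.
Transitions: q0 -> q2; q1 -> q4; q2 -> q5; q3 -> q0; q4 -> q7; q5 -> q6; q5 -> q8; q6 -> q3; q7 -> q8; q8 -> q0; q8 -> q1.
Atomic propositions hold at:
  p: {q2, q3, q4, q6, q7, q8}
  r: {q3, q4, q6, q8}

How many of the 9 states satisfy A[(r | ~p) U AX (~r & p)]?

7

Sat(~p) = {q0, q1, q5}
Sat(r | ~p) = {q0, q1, q3, q4, q5, q6, q8}
Sat(~r) = {q0, q1, q2, q5, q7}
Sat(~r & p) = {q2, q7}
Sat(AX (~r & p)) = {s : every successor in {q2, q7}} = {q0, q4}
A[(r | ~p) U AX (~r & p)]: least fixpoint, start Z0 = Sat(AX (~r & p)) = {q0, q4}, add states in Sat(r | ~p) with every successor in Z. Z1 = {q0, q1, q3, q4}; Z2 = {q0, q1, q3, q4, q6, q8}; Z3 = {q0, q1, q3, q4, q5, q6, q8}; fixed.
Sat(A[(r | ~p) U AX (~r & p)]) = {q0, q1, q3, q4, q5, q6, q8}
|Sat(A[(r | ~p) U AX (~r & p)])| = |{q0, q1, q3, q4, q5, q6, q8}| = 7.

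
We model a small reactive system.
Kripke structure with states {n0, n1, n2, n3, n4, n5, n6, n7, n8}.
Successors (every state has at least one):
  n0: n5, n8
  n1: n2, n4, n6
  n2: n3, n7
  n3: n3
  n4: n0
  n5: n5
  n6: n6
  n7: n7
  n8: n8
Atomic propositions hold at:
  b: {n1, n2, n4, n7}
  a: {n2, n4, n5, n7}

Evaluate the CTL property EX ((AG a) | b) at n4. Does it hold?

No

AG a: greatest fixpoint, start Z0 = {n2, n4, n5, n7}, keep only states in Sat with every successor in Z. Z1 = {n5, n7}; fixed.
Sat(AG a) = {n5, n7}
Sat((AG a) | b) = {n1, n2, n4, n5, n7}
Sat(EX ((AG a) | b)) = {s : some successor in {n1, n2, n4, n5, n7}} = {n0, n1, n2, n5, n7}
n4 ∉ Sat(EX ((AG a) | b)) = {n0, n1, n2, n5, n7}, so the formula does not hold at n4.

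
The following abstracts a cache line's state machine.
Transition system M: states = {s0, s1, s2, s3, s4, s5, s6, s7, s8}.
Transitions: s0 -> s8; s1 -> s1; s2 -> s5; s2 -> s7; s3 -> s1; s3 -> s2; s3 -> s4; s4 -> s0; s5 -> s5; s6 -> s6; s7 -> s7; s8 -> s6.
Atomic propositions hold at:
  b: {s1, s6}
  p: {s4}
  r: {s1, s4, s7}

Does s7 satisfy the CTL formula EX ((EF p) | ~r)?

EF p: least fixpoint, start Z0 = {s4}, add states with some successor in Z. Z1 = {s3, s4}; fixed.
Sat(EF p) = {s3, s4}
Sat(~r) = {s0, s2, s3, s5, s6, s8}
Sat((EF p) | ~r) = {s0, s2, s3, s4, s5, s6, s8}
Sat(EX ((EF p) | ~r)) = {s : some successor in {s0, s2, s3, s4, s5, s6, s8}} = {s0, s2, s3, s4, s5, s6, s8}
s7 ∉ Sat(EX ((EF p) | ~r)) = {s0, s2, s3, s4, s5, s6, s8}, so the formula does not hold at s7.

No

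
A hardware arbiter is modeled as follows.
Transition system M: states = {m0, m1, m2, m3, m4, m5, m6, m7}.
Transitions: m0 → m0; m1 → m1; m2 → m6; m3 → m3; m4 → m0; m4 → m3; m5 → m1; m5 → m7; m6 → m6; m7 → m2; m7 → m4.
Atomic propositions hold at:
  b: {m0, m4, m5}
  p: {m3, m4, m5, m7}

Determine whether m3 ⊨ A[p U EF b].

EF b: least fixpoint, start Z0 = {m0, m4, m5}, add states with some successor in Z. Z1 = {m0, m4, m5, m7}; fixed.
Sat(EF b) = {m0, m4, m5, m7}
A[p U EF b]: least fixpoint, start Z0 = Sat(EF b) = {m0, m4, m5, m7}, add states in Sat(p) with every successor in Z. Already a fixed point.
Sat(A[p U EF b]) = {m0, m4, m5, m7}
m3 ∉ Sat(A[p U EF b]) = {m0, m4, m5, m7}, so the formula does not hold at m3.

No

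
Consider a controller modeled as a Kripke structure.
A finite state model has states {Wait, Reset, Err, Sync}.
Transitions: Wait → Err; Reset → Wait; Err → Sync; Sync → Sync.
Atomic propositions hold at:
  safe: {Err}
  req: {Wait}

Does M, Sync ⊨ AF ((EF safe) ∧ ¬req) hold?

EF safe: least fixpoint, start Z0 = {Err}, add states with some successor in Z. Z1 = {Wait, Err}; Z2 = {Wait, Reset, Err}; fixed.
Sat(EF safe) = {Wait, Reset, Err}
Sat(¬req) = {Reset, Err, Sync}
Sat((EF safe) ∧ ¬req) = {Reset, Err}
AF ((EF safe) ∧ ¬req): least fixpoint, start Z0 = {Reset, Err}, add states with every successor in Z. Z1 = {Wait, Reset, Err}; fixed.
Sat(AF ((EF safe) ∧ ¬req)) = {Wait, Reset, Err}
Sync ∉ Sat(AF ((EF safe) ∧ ¬req)) = {Wait, Reset, Err}, so the formula does not hold at Sync.

No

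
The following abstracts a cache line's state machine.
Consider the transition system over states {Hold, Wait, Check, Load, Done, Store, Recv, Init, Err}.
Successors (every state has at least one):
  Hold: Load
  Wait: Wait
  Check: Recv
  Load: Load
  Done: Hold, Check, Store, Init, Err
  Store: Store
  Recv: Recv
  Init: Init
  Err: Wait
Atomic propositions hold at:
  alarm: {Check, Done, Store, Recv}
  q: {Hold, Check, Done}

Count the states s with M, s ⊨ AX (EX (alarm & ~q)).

Sat(~q) = {Wait, Load, Store, Recv, Init, Err}
Sat(alarm & ~q) = {Store, Recv}
Sat(EX (alarm & ~q)) = {s : some successor in {Store, Recv}} = {Check, Done, Store, Recv}
Sat(AX (EX (alarm & ~q))) = {s : every successor in {Check, Done, Store, Recv}} = {Check, Store, Recv}
|Sat(AX (EX (alarm & ~q)))| = |{Check, Store, Recv}| = 3.

3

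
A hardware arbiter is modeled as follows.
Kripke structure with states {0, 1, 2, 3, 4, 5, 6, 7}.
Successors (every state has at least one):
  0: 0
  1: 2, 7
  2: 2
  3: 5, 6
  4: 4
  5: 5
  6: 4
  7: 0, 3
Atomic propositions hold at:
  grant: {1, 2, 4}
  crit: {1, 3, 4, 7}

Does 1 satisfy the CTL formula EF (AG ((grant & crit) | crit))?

Yes

Sat(grant & crit) = {1, 4}
Sat((grant & crit) | crit) = {1, 3, 4, 7}
AG ((grant & crit) | crit): greatest fixpoint, start Z0 = {1, 3, 4, 7}, keep only states in Sat with every successor in Z. Z1 = {4}; fixed.
Sat(AG ((grant & crit) | crit)) = {4}
EF (AG ((grant & crit) | crit)): least fixpoint, start Z0 = {4}, add states with some successor in Z. Z1 = {4, 6}; Z2 = {3, 4, 6}; Z3 = {3, 4, 6, 7}; Z4 = {1, 3, 4, 6, 7}; fixed.
Sat(EF (AG ((grant & crit) | crit))) = {1, 3, 4, 6, 7}
1 ∈ Sat(EF (AG ((grant & crit) | crit))) = {1, 3, 4, 6, 7}, so the formula holds at 1.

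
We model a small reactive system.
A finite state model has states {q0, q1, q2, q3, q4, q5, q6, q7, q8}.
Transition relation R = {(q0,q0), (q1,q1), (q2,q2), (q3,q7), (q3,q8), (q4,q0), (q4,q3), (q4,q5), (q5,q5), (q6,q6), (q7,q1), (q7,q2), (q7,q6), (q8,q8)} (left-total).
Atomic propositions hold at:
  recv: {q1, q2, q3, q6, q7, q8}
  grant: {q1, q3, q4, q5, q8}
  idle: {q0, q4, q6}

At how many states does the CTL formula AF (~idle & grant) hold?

Sat(~idle) = {q1, q2, q3, q5, q7, q8}
Sat(~idle & grant) = {q1, q3, q5, q8}
AF (~idle & grant): least fixpoint, start Z0 = {q1, q3, q5, q8}, add states with every successor in Z. Already a fixed point.
Sat(AF (~idle & grant)) = {q1, q3, q5, q8}
|Sat(AF (~idle & grant))| = |{q1, q3, q5, q8}| = 4.

4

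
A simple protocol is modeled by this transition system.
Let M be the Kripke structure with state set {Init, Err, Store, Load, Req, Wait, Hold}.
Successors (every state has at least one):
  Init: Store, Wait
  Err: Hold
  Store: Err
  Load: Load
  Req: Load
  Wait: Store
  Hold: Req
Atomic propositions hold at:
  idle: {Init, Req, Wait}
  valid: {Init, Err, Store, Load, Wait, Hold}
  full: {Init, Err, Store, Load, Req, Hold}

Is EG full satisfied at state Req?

Yes

EG full: greatest fixpoint, start Z0 = {Init, Err, Store, Load, Req, Hold}, keep only states in Sat with some successor in Z. Already a fixed point.
Sat(EG full) = {Init, Err, Store, Load, Req, Hold}
Req ∈ Sat(EG full) = {Init, Err, Store, Load, Req, Hold}, so the formula holds at Req.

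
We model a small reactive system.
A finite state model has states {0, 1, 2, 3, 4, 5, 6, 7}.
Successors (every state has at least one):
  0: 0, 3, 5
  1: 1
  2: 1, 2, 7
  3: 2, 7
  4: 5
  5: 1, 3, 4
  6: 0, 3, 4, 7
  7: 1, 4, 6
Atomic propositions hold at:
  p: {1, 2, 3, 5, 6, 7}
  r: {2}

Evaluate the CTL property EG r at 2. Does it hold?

Yes

EG r: greatest fixpoint, start Z0 = {2}, keep only states in Sat with some successor in Z. Already a fixed point.
Sat(EG r) = {2}
2 ∈ Sat(EG r) = {2}, so the formula holds at 2.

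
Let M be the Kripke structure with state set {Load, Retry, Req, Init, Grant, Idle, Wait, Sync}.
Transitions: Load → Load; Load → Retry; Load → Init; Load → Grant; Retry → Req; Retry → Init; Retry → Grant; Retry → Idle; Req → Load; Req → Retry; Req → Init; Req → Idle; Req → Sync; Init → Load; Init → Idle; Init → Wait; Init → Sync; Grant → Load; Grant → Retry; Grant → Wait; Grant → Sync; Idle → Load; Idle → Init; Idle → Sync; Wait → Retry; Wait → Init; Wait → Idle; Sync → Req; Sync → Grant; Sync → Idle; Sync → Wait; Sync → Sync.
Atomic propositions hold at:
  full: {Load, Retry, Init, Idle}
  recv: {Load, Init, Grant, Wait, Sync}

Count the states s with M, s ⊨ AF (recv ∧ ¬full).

3

Sat(¬full) = {Req, Grant, Wait, Sync}
Sat(recv ∧ ¬full) = {Grant, Wait, Sync}
AF (recv ∧ ¬full): least fixpoint, start Z0 = {Grant, Wait, Sync}, add states with every successor in Z. Already a fixed point.
Sat(AF (recv ∧ ¬full)) = {Grant, Wait, Sync}
|Sat(AF (recv ∧ ¬full))| = |{Grant, Wait, Sync}| = 3.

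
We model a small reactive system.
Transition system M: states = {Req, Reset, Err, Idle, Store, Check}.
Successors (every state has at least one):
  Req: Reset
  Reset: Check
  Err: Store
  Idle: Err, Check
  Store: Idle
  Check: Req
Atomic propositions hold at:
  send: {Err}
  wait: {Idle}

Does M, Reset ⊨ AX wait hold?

Sat(AX wait) = {s : every successor in {Idle}} = {Store}
Reset ∉ Sat(AX wait) = {Store}, so the formula does not hold at Reset.

No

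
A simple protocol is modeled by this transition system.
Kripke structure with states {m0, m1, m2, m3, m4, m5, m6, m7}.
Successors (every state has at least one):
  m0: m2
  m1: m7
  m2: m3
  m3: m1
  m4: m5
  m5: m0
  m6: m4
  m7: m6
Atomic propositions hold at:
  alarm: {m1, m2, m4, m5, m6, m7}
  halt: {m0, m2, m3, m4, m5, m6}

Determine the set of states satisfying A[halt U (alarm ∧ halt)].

Sat(alarm ∧ halt) = {m2, m4, m5, m6}
A[halt U (alarm ∧ halt)]: least fixpoint, start Z0 = Sat((alarm ∧ halt)) = {m2, m4, m5, m6}, add states in Sat(halt) with every successor in Z. Z1 = {m0, m2, m4, m5, m6}; fixed.
Sat(A[halt U (alarm ∧ halt)]) = {m0, m2, m4, m5, m6}

{m0, m2, m4, m5, m6}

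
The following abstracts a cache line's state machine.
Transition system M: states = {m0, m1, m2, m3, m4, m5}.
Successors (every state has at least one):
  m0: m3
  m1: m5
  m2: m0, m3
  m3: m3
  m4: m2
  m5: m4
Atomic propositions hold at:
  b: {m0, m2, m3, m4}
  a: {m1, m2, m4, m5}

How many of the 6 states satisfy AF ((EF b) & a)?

4

EF b: least fixpoint, start Z0 = {m0, m2, m3, m4}, add states with some successor in Z. Z1 = {m0, m2, m3, m4, m5}; Z2 = {m0, m1, m2, m3, m4, m5}; fixed.
Sat(EF b) = {m0, m1, m2, m3, m4, m5}
Sat((EF b) & a) = {m1, m2, m4, m5}
AF ((EF b) & a): least fixpoint, start Z0 = {m1, m2, m4, m5}, add states with every successor in Z. Already a fixed point.
Sat(AF ((EF b) & a)) = {m1, m2, m4, m5}
|Sat(AF ((EF b) & a))| = |{m1, m2, m4, m5}| = 4.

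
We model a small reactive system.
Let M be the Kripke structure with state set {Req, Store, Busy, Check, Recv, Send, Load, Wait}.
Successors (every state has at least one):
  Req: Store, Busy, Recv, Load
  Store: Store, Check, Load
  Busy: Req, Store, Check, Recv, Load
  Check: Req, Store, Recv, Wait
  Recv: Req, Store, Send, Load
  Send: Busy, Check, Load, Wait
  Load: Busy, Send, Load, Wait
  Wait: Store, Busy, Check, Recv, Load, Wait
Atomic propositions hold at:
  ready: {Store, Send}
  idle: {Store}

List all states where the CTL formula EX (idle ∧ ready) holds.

{Req, Store, Busy, Check, Recv, Wait}

Sat(idle ∧ ready) = {Store}
Sat(EX (idle ∧ ready)) = {s : some successor in {Store}} = {Req, Store, Busy, Check, Recv, Wait}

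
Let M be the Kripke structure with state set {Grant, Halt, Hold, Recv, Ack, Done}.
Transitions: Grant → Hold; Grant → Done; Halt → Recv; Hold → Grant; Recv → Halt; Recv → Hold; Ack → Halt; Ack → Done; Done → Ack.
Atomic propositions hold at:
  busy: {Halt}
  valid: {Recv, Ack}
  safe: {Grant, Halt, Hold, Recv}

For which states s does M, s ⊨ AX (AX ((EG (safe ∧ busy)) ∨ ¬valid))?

{Halt, Hold, Done}

Sat(safe ∧ busy) = {Halt}
EG (safe ∧ busy): greatest fixpoint, start Z0 = {Halt}, keep only states in Sat with some successor in Z. Z1 = ∅; fixed.
Sat(EG (safe ∧ busy)) = ∅
Sat(¬valid) = {Grant, Halt, Hold, Done}
Sat((EG (safe ∧ busy)) ∨ ¬valid) = {Grant, Halt, Hold, Done}
Sat(AX ((EG (safe ∧ busy)) ∨ ¬valid)) = {s : every successor in {Grant, Halt, Hold, Done}} = {Grant, Hold, Recv, Ack}
Sat(AX (AX ((EG (safe ∧ busy)) ∨ ¬valid))) = {s : every successor in {Grant, Hold, Recv, Ack}} = {Halt, Hold, Done}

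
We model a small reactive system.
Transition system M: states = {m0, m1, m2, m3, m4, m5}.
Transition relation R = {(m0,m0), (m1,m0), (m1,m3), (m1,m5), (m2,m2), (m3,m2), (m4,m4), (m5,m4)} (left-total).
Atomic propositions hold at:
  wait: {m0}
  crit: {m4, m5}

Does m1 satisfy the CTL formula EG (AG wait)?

No

AG wait: greatest fixpoint, start Z0 = {m0}, keep only states in Sat with every successor in Z. Already a fixed point.
Sat(AG wait) = {m0}
EG (AG wait): greatest fixpoint, start Z0 = {m0}, keep only states in Sat with some successor in Z. Already a fixed point.
Sat(EG (AG wait)) = {m0}
m1 ∉ Sat(EG (AG wait)) = {m0}, so the formula does not hold at m1.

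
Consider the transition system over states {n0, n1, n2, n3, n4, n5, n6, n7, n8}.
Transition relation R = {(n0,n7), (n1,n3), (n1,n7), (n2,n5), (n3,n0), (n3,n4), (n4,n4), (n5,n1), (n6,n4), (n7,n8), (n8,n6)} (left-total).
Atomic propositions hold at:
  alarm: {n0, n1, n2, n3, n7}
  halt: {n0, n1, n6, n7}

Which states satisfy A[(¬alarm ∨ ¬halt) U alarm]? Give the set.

{n0, n1, n2, n3, n5, n7}

Sat(¬alarm) = {n4, n5, n6, n8}
Sat(¬halt) = {n2, n3, n4, n5, n8}
Sat(¬alarm ∨ ¬halt) = {n2, n3, n4, n5, n6, n8}
A[(¬alarm ∨ ¬halt) U alarm]: least fixpoint, start Z0 = Sat(alarm) = {n0, n1, n2, n3, n7}, add states in Sat(¬alarm ∨ ¬halt) with every successor in Z. Z1 = {n0, n1, n2, n3, n5, n7}; fixed.
Sat(A[(¬alarm ∨ ¬halt) U alarm]) = {n0, n1, n2, n3, n5, n7}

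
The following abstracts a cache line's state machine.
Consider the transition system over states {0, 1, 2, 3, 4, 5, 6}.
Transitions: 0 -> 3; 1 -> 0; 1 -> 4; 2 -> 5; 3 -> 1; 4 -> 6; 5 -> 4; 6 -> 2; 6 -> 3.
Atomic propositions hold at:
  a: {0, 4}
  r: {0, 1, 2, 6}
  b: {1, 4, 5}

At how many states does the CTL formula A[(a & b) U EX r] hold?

Sat(a & b) = {4}
Sat(EX r) = {s : some successor in {0, 1, 2, 6}} = {1, 3, 4, 6}
A[(a & b) U EX r]: least fixpoint, start Z0 = Sat(EX r) = {1, 3, 4, 6}, add states in Sat(a & b) with every successor in Z. Already a fixed point.
Sat(A[(a & b) U EX r]) = {1, 3, 4, 6}
|Sat(A[(a & b) U EX r])| = |{1, 3, 4, 6}| = 4.

4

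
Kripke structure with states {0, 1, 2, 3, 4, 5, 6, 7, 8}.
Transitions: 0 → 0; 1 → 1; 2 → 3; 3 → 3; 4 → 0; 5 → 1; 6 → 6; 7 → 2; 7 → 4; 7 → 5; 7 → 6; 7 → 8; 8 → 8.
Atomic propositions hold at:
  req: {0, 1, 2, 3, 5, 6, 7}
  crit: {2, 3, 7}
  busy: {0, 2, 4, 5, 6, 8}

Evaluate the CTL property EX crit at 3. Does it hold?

Yes

Sat(EX crit) = {s : some successor in {2, 3, 7}} = {2, 3, 7}
3 ∈ Sat(EX crit) = {2, 3, 7}, so the formula holds at 3.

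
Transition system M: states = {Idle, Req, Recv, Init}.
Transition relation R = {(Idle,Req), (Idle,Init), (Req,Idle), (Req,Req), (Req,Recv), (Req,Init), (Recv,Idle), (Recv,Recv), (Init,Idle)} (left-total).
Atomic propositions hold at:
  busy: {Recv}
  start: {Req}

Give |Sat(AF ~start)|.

Sat(~start) = {Idle, Recv, Init}
AF ~start: least fixpoint, start Z0 = {Idle, Recv, Init}, add states with every successor in Z. Already a fixed point.
Sat(AF ~start) = {Idle, Recv, Init}
|Sat(AF ~start)| = |{Idle, Recv, Init}| = 3.

3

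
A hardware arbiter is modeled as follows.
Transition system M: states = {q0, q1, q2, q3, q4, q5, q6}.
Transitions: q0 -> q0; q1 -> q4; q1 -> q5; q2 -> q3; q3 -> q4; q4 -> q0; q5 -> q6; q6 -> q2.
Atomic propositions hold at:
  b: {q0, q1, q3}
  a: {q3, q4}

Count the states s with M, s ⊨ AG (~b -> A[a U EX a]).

1

Sat(~b) = {q2, q4, q5, q6}
Sat(EX a) = {s : some successor in {q3, q4}} = {q1, q2, q3}
A[a U EX a]: least fixpoint, start Z0 = Sat(EX a) = {q1, q2, q3}, add states in Sat(a) with every successor in Z. Already a fixed point.
Sat(A[a U EX a]) = {q1, q2, q3}
Sat(~b -> A[a U EX a]) = {q0, q1, q2, q3}
AG (~b -> A[a U EX a]): greatest fixpoint, start Z0 = {q0, q1, q2, q3}, keep only states in Sat with every successor in Z. Z1 = {q0, q2}; Z2 = {q0}; fixed.
Sat(AG (~b -> A[a U EX a])) = {q0}
|Sat(AG (~b -> A[a U EX a]))| = |{q0}| = 1.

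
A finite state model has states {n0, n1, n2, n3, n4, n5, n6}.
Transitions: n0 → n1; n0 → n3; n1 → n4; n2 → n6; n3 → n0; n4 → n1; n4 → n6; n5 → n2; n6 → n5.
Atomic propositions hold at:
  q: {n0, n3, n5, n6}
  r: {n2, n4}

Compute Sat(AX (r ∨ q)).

{n1, n2, n3, n5, n6}

Sat(r ∨ q) = {n0, n2, n3, n4, n5, n6}
Sat(AX (r ∨ q)) = {s : every successor in {n0, n2, n3, n4, n5, n6}} = {n1, n2, n3, n5, n6}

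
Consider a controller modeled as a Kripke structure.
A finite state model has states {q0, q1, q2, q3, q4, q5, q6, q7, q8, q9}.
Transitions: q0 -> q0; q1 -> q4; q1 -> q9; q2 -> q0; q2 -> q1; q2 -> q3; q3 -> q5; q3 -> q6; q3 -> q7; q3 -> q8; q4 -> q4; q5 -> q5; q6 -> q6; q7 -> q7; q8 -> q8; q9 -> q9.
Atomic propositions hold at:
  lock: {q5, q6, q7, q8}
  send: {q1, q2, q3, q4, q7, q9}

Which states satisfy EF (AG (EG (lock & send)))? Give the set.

Sat(lock & send) = {q7}
EG (lock & send): greatest fixpoint, start Z0 = {q7}, keep only states in Sat with some successor in Z. Already a fixed point.
Sat(EG (lock & send)) = {q7}
AG (EG (lock & send)): greatest fixpoint, start Z0 = {q7}, keep only states in Sat with every successor in Z. Already a fixed point.
Sat(AG (EG (lock & send))) = {q7}
EF (AG (EG (lock & send))): least fixpoint, start Z0 = {q7}, add states with some successor in Z. Z1 = {q3, q7}; Z2 = {q2, q3, q7}; fixed.
Sat(EF (AG (EG (lock & send)))) = {q2, q3, q7}

{q2, q3, q7}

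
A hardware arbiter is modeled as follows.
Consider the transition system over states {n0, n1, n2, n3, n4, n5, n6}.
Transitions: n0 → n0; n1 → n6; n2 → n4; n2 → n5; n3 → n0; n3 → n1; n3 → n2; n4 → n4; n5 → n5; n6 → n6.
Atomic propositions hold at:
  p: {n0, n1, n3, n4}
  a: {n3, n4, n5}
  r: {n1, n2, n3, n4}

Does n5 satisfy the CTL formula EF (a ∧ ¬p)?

Sat(¬p) = {n2, n5, n6}
Sat(a ∧ ¬p) = {n5}
EF (a ∧ ¬p): least fixpoint, start Z0 = {n5}, add states with some successor in Z. Z1 = {n2, n5}; Z2 = {n2, n3, n5}; fixed.
Sat(EF (a ∧ ¬p)) = {n2, n3, n5}
n5 ∈ Sat(EF (a ∧ ¬p)) = {n2, n3, n5}, so the formula holds at n5.

Yes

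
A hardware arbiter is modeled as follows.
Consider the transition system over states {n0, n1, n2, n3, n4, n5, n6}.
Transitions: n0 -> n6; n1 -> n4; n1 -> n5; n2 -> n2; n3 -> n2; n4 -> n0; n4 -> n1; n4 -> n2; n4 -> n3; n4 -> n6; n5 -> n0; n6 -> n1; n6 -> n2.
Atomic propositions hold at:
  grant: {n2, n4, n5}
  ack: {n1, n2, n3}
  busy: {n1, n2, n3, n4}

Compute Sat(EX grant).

Sat(EX grant) = {s : some successor in {n2, n4, n5}} = {n1, n2, n3, n4, n6}

{n1, n2, n3, n4, n6}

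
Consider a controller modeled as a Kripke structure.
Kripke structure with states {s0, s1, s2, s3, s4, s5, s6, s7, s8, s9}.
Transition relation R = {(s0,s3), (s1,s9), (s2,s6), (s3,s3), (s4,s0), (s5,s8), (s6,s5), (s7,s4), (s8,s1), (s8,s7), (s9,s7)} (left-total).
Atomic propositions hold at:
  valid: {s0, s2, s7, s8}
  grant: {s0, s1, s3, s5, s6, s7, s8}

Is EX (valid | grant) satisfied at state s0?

Yes

Sat(valid | grant) = {s0, s1, s2, s3, s5, s6, s7, s8}
Sat(EX (valid | grant)) = {s : some successor in {s0, s1, s2, s3, s5, s6, s7, s8}} = {s0, s2, s3, s4, s5, s6, s8, s9}
s0 ∈ Sat(EX (valid | grant)) = {s0, s2, s3, s4, s5, s6, s8, s9}, so the formula holds at s0.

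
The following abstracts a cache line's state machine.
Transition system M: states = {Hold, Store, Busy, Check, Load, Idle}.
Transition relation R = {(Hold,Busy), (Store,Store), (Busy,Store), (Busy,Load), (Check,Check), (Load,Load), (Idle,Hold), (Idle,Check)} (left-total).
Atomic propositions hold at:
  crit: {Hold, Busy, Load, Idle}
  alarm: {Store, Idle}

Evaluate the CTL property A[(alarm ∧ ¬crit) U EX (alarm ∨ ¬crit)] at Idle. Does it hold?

Yes

Sat(¬crit) = {Store, Check}
Sat(alarm ∧ ¬crit) = {Store}
Sat(alarm ∨ ¬crit) = {Store, Check, Idle}
Sat(EX (alarm ∨ ¬crit)) = {s : some successor in {Store, Check, Idle}} = {Store, Busy, Check, Idle}
A[(alarm ∧ ¬crit) U EX (alarm ∨ ¬crit)]: least fixpoint, start Z0 = Sat(EX (alarm ∨ ¬crit)) = {Store, Busy, Check, Idle}, add states in Sat(alarm ∧ ¬crit) with every successor in Z. Already a fixed point.
Sat(A[(alarm ∧ ¬crit) U EX (alarm ∨ ¬crit)]) = {Store, Busy, Check, Idle}
Idle ∈ Sat(A[(alarm ∧ ¬crit) U EX (alarm ∨ ¬crit)]) = {Store, Busy, Check, Idle}, so the formula holds at Idle.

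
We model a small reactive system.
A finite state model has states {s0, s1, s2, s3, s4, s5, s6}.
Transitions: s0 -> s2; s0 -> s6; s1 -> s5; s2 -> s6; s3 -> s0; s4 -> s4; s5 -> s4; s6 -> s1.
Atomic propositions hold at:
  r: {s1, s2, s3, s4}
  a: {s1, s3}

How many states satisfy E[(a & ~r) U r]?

Sat(~r) = {s0, s5, s6}
Sat(a & ~r) = ∅
E[(a & ~r) U r]: least fixpoint, start Z0 = Sat(r) = {s1, s2, s3, s4}, add states in Sat(a & ~r) with some successor in Z. Already a fixed point.
Sat(E[(a & ~r) U r]) = {s1, s2, s3, s4}
|Sat(E[(a & ~r) U r])| = |{s1, s2, s3, s4}| = 4.

4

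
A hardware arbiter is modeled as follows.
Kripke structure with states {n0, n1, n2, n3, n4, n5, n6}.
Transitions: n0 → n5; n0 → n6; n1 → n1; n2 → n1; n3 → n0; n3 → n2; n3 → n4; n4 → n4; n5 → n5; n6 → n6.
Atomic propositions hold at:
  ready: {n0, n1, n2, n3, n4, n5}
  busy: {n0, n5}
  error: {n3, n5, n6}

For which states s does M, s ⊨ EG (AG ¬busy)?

Sat(¬busy) = {n1, n2, n3, n4, n6}
AG ¬busy: greatest fixpoint, start Z0 = {n1, n2, n3, n4, n6}, keep only states in Sat with every successor in Z. Z1 = {n1, n2, n4, n6}; fixed.
Sat(AG ¬busy) = {n1, n2, n4, n6}
EG (AG ¬busy): greatest fixpoint, start Z0 = {n1, n2, n4, n6}, keep only states in Sat with some successor in Z. Already a fixed point.
Sat(EG (AG ¬busy)) = {n1, n2, n4, n6}

{n1, n2, n4, n6}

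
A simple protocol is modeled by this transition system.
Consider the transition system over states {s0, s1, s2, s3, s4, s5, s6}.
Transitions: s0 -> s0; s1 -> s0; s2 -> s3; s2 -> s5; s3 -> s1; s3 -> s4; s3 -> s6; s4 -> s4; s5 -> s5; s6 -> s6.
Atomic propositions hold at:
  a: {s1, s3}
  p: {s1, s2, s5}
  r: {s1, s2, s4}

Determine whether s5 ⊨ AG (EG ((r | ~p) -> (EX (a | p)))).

Yes

Sat(~p) = {s0, s3, s4, s6}
Sat(r | ~p) = {s0, s1, s2, s3, s4, s6}
Sat(a | p) = {s1, s2, s3, s5}
Sat(EX (a | p)) = {s : some successor in {s1, s2, s3, s5}} = {s2, s3, s5}
Sat((r | ~p) -> (EX (a | p))) = {s2, s3, s5}
EG ((r | ~p) -> (EX (a | p))): greatest fixpoint, start Z0 = {s2, s3, s5}, keep only states in Sat with some successor in Z. Z1 = {s2, s5}; fixed.
Sat(EG ((r | ~p) -> (EX (a | p)))) = {s2, s5}
AG (EG ((r | ~p) -> (EX (a | p)))): greatest fixpoint, start Z0 = {s2, s5}, keep only states in Sat with every successor in Z. Z1 = {s5}; fixed.
Sat(AG (EG ((r | ~p) -> (EX (a | p))))) = {s5}
s5 ∈ Sat(AG (EG ((r | ~p) -> (EX (a | p))))) = {s5}, so the formula holds at s5.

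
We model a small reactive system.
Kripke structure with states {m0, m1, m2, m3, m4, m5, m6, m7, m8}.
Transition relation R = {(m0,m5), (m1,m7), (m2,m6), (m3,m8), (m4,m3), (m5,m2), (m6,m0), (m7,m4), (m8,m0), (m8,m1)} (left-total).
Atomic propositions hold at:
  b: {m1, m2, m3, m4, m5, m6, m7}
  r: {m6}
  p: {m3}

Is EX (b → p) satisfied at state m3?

Yes

Sat(b → p) = {m0, m3, m8}
Sat(EX (b → p)) = {s : some successor in {m0, m3, m8}} = {m3, m4, m6, m8}
m3 ∈ Sat(EX (b → p)) = {m3, m4, m6, m8}, so the formula holds at m3.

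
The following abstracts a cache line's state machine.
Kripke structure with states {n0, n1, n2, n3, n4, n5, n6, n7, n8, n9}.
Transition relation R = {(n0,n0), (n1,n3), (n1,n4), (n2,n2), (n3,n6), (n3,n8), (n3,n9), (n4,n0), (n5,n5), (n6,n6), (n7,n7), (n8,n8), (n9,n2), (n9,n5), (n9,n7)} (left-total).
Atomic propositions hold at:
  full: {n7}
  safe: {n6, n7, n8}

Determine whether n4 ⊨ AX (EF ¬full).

Sat(¬full) = {n0, n1, n2, n3, n4, n5, n6, n8, n9}
EF ¬full: least fixpoint, start Z0 = {n0, n1, n2, n3, n4, n5, n6, n8, n9}, add states with some successor in Z. Already a fixed point.
Sat(EF ¬full) = {n0, n1, n2, n3, n4, n5, n6, n8, n9}
Sat(AX (EF ¬full)) = {s : every successor in {n0, n1, n2, n3, n4, n5, n6, n8, n9}} = {n0, n1, n2, n3, n4, n5, n6, n8}
n4 ∈ Sat(AX (EF ¬full)) = {n0, n1, n2, n3, n4, n5, n6, n8}, so the formula holds at n4.

Yes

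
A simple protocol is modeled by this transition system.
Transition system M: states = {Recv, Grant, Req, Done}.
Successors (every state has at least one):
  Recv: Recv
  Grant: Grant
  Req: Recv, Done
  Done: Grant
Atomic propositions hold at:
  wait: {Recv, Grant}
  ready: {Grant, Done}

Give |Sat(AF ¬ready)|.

2

Sat(¬ready) = {Recv, Req}
AF ¬ready: least fixpoint, start Z0 = {Recv, Req}, add states with every successor in Z. Already a fixed point.
Sat(AF ¬ready) = {Recv, Req}
|Sat(AF ¬ready)| = |{Recv, Req}| = 2.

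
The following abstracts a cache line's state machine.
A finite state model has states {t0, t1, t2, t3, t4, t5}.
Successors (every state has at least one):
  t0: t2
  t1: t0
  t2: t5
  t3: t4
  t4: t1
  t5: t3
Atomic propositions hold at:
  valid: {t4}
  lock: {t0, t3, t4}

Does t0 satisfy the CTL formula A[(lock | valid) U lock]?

Yes

Sat(lock | valid) = {t0, t3, t4}
A[(lock | valid) U lock]: least fixpoint, start Z0 = Sat(lock) = {t0, t3, t4}, add states in Sat(lock | valid) with every successor in Z. Already a fixed point.
Sat(A[(lock | valid) U lock]) = {t0, t3, t4}
t0 ∈ Sat(A[(lock | valid) U lock]) = {t0, t3, t4}, so the formula holds at t0.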